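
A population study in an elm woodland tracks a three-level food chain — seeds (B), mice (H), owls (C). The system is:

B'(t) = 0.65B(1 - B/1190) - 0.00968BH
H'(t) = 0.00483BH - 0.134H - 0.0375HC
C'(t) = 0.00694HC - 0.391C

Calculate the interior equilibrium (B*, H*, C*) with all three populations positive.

From dC/dt = 0: 0.00694H* = 0.391, so H* = 56.3.
From dB/dt = 0: 0.65(1 - B*/1190) = 0.00968·56.3, giving B* = 1190·(1 - 0.839) = 192.
From dH/dt = 0: 0.00483·192 - 0.134 = 0.0375C*, so C* = 0.791/0.0375 = 21.1.

B* ≈ 192, H* ≈ 56.3, C* ≈ 21.1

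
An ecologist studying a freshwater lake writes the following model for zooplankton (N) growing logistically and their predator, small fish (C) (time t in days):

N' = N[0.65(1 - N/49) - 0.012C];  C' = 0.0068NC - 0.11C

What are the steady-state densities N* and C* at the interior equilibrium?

From dC/dt = 0 with C > 0: 0.0068N* = 0.11, so N* = 16.2.
Substitute into dN/dt = 0: 0.65(1 - 16.2/49) = 0.012C*.
The bracket is 0.67, giving C* = 0.435/0.012 = 36.3.

N* ≈ 16.2, C* ≈ 36.3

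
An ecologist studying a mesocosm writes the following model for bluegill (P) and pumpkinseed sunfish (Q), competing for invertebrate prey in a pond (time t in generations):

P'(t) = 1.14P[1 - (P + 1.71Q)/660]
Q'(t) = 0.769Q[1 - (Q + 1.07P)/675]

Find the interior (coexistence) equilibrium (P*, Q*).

P* ≈ 596, Q* ≈ 37.6

Setting both brackets to zero gives the nullclines P + 1.71Q = 660 and 1.07P + Q = 675.
Substituting Q = 675 - 1.07P into the first: P(1 - 1.71·1.07) = 660 - 1.71·675.
So P* = -494/-0.83 = 596, and then Q* = 675 - 1.07·596 = 37.6.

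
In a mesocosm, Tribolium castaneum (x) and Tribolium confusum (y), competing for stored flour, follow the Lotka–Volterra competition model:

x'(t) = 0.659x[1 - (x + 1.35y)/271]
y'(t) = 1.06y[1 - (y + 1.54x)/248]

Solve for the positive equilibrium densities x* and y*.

x* ≈ 59.1, y* ≈ 157

Setting both brackets to zero gives the nullclines x + 1.35y = 271 and 1.54x + y = 248.
Substituting y = 248 - 1.54x into the first: x(1 - 1.35·1.54) = 271 - 1.35·248.
So x* = -63.8/-1.08 = 59.1, and then y* = 248 - 1.54·59.1 = 157.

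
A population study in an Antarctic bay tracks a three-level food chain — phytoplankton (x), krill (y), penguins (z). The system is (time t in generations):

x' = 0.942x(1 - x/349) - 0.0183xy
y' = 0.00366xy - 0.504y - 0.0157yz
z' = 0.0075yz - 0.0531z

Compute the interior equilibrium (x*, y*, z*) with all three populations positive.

x* ≈ 301, y* ≈ 7.08, z* ≈ 38.1

From dz/dt = 0: 0.0075y* = 0.0531, so y* = 7.08.
From dx/dt = 0: 0.942(1 - x*/349) = 0.0183·7.08, giving x* = 349·(1 - 0.138) = 301.
From dy/dt = 0: 0.00366·301 - 0.504 = 0.0157z*, so z* = 0.598/0.0157 = 38.1.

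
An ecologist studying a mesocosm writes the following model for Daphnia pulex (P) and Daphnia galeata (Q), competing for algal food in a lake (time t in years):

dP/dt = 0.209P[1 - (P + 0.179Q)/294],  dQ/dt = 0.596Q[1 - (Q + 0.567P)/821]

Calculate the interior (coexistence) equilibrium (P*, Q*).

P* ≈ 164, Q* ≈ 728

Setting both brackets to zero gives the nullclines P + 0.179Q = 294 and 0.567P + Q = 821.
Substituting Q = 821 - 0.567P into the first: P(1 - 0.179·0.567) = 294 - 0.179·821.
So P* = 147/0.899 = 164, and then Q* = 821 - 0.567·164 = 728.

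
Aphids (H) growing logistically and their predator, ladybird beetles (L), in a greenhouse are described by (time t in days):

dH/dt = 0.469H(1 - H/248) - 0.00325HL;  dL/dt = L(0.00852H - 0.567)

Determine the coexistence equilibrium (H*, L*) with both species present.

H* ≈ 66.5, L* ≈ 106

From dL/dt = 0 with L > 0: 0.00852H* = 0.567, so H* = 66.5.
Substitute into dH/dt = 0: 0.469(1 - 66.5/248) = 0.00325L*.
The bracket is 0.732, giving L* = 0.343/0.00325 = 106.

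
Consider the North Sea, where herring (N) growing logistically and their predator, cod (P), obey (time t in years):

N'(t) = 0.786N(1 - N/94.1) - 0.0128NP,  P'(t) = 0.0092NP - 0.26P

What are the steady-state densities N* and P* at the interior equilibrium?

N* ≈ 28.3, P* ≈ 43

From dP/dt = 0 with P > 0: 0.0092N* = 0.26, so N* = 28.3.
Substitute into dN/dt = 0: 0.786(1 - 28.3/94.1) = 0.0128P*.
The bracket is 0.7, giving P* = 0.55/0.0128 = 43.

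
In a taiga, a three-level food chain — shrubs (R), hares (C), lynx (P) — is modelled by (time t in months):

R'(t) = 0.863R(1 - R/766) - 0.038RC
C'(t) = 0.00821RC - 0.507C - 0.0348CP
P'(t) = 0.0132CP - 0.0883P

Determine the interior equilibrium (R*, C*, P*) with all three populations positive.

From dP/dt = 0: 0.0132C* = 0.0883, so C* = 6.69.
From dR/dt = 0: 0.863(1 - R*/766) = 0.038·6.69, giving R* = 766·(1 - 0.295) = 540.
From dC/dt = 0: 0.00821·540 - 0.507 = 0.0348P*, so P* = 3.93/0.0348 = 113.

R* ≈ 540, C* ≈ 6.69, P* ≈ 113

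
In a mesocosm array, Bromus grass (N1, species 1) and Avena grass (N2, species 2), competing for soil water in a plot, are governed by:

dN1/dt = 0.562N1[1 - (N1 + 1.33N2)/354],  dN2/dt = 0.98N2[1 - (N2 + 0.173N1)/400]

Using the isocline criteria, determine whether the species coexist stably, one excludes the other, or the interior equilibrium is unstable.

species 2 excludes species 1

Compare the nullcline intercepts: K1/α12 = 354/1.33 = 266 < K2 = 400; K2/α21 = 400/0.173 = 2310 > K1 = 354.
Since the inequalities point opposite ways, species 2 can invade but species 1 cannot.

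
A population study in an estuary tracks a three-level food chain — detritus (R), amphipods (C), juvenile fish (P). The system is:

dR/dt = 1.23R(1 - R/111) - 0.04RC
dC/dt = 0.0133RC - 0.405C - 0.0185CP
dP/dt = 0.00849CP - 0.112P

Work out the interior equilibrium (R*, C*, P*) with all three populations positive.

From dP/dt = 0: 0.00849C* = 0.112, so C* = 13.2.
From dR/dt = 0: 1.23(1 - R*/111) = 0.04·13.2, giving R* = 111·(1 - 0.429) = 63.4.
From dC/dt = 0: 0.0133·63.4 - 0.405 = 0.0185P*, so P* = 0.438/0.0185 = 23.7.

R* ≈ 63.4, C* ≈ 13.2, P* ≈ 23.7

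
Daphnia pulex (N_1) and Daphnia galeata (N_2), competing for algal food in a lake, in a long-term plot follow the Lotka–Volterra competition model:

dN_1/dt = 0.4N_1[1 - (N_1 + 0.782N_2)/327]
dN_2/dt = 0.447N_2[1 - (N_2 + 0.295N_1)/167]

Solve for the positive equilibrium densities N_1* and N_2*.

Setting both brackets to zero gives the nullclines N_1 + 0.782N_2 = 327 and 0.295N_1 + N_2 = 167.
Substituting N_2 = 167 - 0.295N_1 into the first: N_1(1 - 0.782·0.295) = 327 - 0.782·167.
So N_1* = 196/0.769 = 255, and then N_2* = 167 - 0.295·255 = 91.7.

N_1* ≈ 255, N_2* ≈ 91.7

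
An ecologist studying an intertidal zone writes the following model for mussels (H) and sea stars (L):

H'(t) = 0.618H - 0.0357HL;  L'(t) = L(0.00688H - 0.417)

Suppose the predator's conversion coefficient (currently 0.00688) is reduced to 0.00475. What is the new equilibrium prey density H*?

At the interior fixed point, setting dL/dt = 0 with L > 0 fixes H* = (predator death rate)/(HL coefficient) — independent of the other coefficients.
With the change, H* = 0.417/0.00475 = 87.8; it rises from 60.6.

H* ≈ 87.8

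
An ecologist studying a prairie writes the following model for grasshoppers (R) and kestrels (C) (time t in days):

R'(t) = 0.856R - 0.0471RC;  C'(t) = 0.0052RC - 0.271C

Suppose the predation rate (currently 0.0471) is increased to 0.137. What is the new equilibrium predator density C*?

C* ≈ 6.25

At the interior fixed point, setting dR/dt = 0 with R > 0 fixes C* = (prey growth rate)/(RC coefficient) — independent of the other coefficients.
With the change, C* = 0.856/0.137 = 6.25; it falls from 18.2.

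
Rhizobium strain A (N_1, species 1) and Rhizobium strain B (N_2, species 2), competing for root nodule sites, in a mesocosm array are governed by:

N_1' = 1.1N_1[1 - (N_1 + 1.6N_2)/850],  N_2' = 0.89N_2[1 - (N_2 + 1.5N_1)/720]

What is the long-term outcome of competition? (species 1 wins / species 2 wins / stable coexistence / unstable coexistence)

unstable coexistence (outcome depends on initial conditions)

Compare the nullcline intercepts: K1/α12 = 850/1.6 = 531 < K2 = 720; K2/α21 = 720/1.5 = 480 < K1 = 850.
Since both are reversed, neither can invade when rare; the interior point is a saddle.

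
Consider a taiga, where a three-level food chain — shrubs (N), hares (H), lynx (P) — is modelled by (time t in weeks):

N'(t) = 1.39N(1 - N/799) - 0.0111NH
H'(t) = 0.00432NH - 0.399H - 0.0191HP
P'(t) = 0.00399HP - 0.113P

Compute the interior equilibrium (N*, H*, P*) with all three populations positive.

N* ≈ 618, H* ≈ 28.3, P* ≈ 119

From dP/dt = 0: 0.00399H* = 0.113, so H* = 28.3.
From dN/dt = 0: 1.39(1 - N*/799) = 0.0111·28.3, giving N* = 799·(1 - 0.226) = 618.
From dH/dt = 0: 0.00432·618 - 0.399 = 0.0191P*, so P* = 2.27/0.0191 = 119.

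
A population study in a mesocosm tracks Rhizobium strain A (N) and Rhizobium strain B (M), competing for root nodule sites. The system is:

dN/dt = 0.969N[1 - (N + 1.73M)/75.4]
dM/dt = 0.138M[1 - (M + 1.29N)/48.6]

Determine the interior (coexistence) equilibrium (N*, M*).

Setting both brackets to zero gives the nullclines N + 1.73M = 75.4 and 1.29N + M = 48.6.
Substituting M = 48.6 - 1.29N into the first: N(1 - 1.73·1.29) = 75.4 - 1.73·48.6.
So N* = -8.68/-1.23 = 7.05, and then M* = 48.6 - 1.29·7.05 = 39.5.

N* ≈ 7.05, M* ≈ 39.5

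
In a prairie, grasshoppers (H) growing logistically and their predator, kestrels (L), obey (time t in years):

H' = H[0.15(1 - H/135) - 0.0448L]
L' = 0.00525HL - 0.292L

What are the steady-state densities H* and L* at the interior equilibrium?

H* ≈ 55.6, L* ≈ 1.97

From dL/dt = 0 with L > 0: 0.00525H* = 0.292, so H* = 55.6.
Substitute into dH/dt = 0: 0.15(1 - 55.6/135) = 0.0448L*.
The bracket is 0.588, giving L* = 0.0882/0.0448 = 1.97.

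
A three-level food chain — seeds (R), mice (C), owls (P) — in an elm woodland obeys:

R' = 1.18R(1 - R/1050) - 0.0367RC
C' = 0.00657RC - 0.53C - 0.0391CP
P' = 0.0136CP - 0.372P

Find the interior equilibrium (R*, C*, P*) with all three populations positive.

R* ≈ 157, C* ≈ 27.4, P* ≈ 12.8

From dP/dt = 0: 0.0136C* = 0.372, so C* = 27.4.
From dR/dt = 0: 1.18(1 - R*/1050) = 0.0367·27.4, giving R* = 1050·(1 - 0.851) = 157.
From dC/dt = 0: 0.00657·157 - 0.53 = 0.0391P*, so P* = 0.5/0.0391 = 12.8.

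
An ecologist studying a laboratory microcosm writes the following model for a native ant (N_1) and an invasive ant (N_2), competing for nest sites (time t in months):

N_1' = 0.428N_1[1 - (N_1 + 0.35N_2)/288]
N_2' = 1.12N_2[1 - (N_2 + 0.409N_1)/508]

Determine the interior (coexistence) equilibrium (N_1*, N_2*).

N_1* ≈ 129, N_2* ≈ 455

Setting both brackets to zero gives the nullclines N_1 + 0.35N_2 = 288 and 0.409N_1 + N_2 = 508.
Substituting N_2 = 508 - 0.409N_1 into the first: N_1(1 - 0.35·0.409) = 288 - 0.35·508.
So N_1* = 110/0.857 = 129, and then N_2* = 508 - 0.409·129 = 455.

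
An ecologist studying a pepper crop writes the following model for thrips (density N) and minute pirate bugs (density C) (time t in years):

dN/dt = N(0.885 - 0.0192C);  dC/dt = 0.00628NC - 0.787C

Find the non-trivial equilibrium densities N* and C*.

Set dC/dt = 0 with C > 0: 0.00628N - 0.787 = 0, so N* = 0.787/0.00628 = 125.
Set dN/dt = 0 with N > 0: 0.885 - 0.0192C = 0, so C* = 0.885/0.0192 = 46.1.

N* ≈ 125, C* ≈ 46.1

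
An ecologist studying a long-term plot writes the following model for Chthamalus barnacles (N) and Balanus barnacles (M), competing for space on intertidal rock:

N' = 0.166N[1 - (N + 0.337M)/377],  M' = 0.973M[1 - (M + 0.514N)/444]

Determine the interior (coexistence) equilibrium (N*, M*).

Setting both brackets to zero gives the nullclines N + 0.337M = 377 and 0.514N + M = 444.
Substituting M = 444 - 0.514N into the first: N(1 - 0.337·0.514) = 377 - 0.337·444.
So N* = 227/0.827 = 275, and then M* = 444 - 0.514·275 = 303.

N* ≈ 275, M* ≈ 303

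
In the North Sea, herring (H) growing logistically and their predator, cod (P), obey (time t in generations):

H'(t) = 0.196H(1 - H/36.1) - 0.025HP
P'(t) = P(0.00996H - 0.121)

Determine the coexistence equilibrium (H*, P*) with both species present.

H* ≈ 12.1, P* ≈ 5.2

From dP/dt = 0 with P > 0: 0.00996H* = 0.121, so H* = 12.1.
Substitute into dH/dt = 0: 0.196(1 - 12.1/36.1) = 0.025P*.
The bracket is 0.663, giving P* = 0.13/0.025 = 5.2.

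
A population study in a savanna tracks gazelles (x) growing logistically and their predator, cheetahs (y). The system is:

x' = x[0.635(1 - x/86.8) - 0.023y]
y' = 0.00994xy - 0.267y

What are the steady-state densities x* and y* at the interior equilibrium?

x* ≈ 26.9, y* ≈ 19.1

From dy/dt = 0 with y > 0: 0.00994x* = 0.267, so x* = 26.9.
Substitute into dx/dt = 0: 0.635(1 - 26.9/86.8) = 0.023y*.
The bracket is 0.691, giving y* = 0.438/0.023 = 19.1.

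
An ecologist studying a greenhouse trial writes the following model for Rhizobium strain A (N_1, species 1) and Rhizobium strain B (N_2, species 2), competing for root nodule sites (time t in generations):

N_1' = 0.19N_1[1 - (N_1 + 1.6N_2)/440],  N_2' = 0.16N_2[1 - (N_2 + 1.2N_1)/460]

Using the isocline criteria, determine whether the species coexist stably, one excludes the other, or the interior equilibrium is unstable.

Compare the nullcline intercepts: K1/α12 = 440/1.6 = 275 < K2 = 460; K2/α21 = 460/1.2 = 383 < K1 = 440.
Since both are reversed, neither can invade when rare; the interior point is a saddle.

unstable coexistence (outcome depends on initial conditions)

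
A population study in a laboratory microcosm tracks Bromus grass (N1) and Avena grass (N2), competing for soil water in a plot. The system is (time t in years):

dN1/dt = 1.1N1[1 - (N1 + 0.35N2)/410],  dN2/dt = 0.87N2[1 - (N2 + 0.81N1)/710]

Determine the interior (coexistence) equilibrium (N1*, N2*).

Setting both brackets to zero gives the nullclines N1 + 0.35N2 = 410 and 0.81N1 + N2 = 710.
Substituting N2 = 710 - 0.81N1 into the first: N1(1 - 0.35·0.81) = 410 - 0.35·710.
So N1* = 162/0.717 = 225, and then N2* = 710 - 0.81·225 = 527.

N1* ≈ 225, N2* ≈ 527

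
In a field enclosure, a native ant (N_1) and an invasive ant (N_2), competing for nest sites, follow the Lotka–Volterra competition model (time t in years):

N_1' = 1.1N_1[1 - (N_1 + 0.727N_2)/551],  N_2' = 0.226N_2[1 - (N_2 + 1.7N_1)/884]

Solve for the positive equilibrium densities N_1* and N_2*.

Setting both brackets to zero gives the nullclines N_1 + 0.727N_2 = 551 and 1.7N_1 + N_2 = 884.
Substituting N_2 = 884 - 1.7N_1 into the first: N_1(1 - 0.727·1.7) = 551 - 0.727·884.
So N_1* = -91.7/-0.236 = 389, and then N_2* = 884 - 1.7·389 = 223.

N_1* ≈ 389, N_2* ≈ 223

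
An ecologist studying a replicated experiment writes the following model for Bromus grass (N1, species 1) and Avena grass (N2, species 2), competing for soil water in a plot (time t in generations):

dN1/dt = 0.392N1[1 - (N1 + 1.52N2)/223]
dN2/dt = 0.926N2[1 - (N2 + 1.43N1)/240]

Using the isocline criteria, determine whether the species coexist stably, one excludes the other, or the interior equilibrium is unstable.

Compare the nullcline intercepts: K1/α12 = 223/1.52 = 147 < K2 = 240; K2/α21 = 240/1.43 = 168 < K1 = 223.
Since both are reversed, neither can invade when rare; the interior point is a saddle.

unstable coexistence (outcome depends on initial conditions)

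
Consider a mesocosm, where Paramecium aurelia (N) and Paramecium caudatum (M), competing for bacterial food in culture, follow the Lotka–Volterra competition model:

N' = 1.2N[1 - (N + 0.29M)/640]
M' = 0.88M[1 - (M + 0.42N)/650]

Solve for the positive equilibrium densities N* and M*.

N* ≈ 514, M* ≈ 434

Setting both brackets to zero gives the nullclines N + 0.29M = 640 and 0.42N + M = 650.
Substituting M = 650 - 0.42N into the first: N(1 - 0.29·0.42) = 640 - 0.29·650.
So N* = 452/0.878 = 514, and then M* = 650 - 0.42·514 = 434.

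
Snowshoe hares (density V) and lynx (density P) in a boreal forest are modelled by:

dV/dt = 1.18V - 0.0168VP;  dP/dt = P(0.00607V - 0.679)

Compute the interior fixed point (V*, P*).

V* ≈ 112, P* ≈ 70.2

Set dP/dt = 0 with P > 0: 0.00607V - 0.679 = 0, so V* = 0.679/0.00607 = 112.
Set dV/dt = 0 with V > 0: 1.18 - 0.0168P = 0, so P* = 1.18/0.0168 = 70.2.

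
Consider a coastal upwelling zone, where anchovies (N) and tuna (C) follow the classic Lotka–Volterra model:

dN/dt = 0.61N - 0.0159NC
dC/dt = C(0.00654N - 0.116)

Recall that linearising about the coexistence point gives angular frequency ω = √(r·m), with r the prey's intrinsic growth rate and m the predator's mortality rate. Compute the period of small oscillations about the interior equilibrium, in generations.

Here r = 0.61 and m = 0.116, so r·m = 0.0708.
ω = √0.0708 = 0.266 per generation, hence T = 2π/ω ≈ 23.6 generations.

T ≈ 23.6 generations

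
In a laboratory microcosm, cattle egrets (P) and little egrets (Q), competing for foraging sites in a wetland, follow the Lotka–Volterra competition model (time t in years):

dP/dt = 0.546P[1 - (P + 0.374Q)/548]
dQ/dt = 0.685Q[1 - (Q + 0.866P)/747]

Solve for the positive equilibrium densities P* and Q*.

Setting both brackets to zero gives the nullclines P + 0.374Q = 548 and 0.866P + Q = 747.
Substituting Q = 747 - 0.866P into the first: P(1 - 0.374·0.866) = 548 - 0.374·747.
So P* = 269/0.676 = 397, and then Q* = 747 - 0.866·397 = 403.

P* ≈ 397, Q* ≈ 403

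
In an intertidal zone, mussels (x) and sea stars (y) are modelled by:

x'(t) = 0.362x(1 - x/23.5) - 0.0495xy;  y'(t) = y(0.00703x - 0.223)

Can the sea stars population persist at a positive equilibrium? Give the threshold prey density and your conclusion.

Threshold x = 31.7; K < 31.7, so no, the predator goes extinct.

The predator equation gives dy/dt > 0 only when x > 0.223/0.00703 = 31.7.
Without the predator, x → K = 23.5. Since 23.5 < 31.7, the predator cannot invade.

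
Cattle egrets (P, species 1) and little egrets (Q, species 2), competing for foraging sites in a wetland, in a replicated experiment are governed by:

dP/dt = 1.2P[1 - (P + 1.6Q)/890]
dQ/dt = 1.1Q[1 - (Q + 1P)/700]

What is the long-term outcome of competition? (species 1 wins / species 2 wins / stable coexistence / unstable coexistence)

unstable coexistence (outcome depends on initial conditions)

Compare the nullcline intercepts: K1/α12 = 890/1.6 = 556 < K2 = 700; K2/α21 = 700/1 = 700 < K1 = 890.
Since both are reversed, neither can invade when rare; the interior point is a saddle.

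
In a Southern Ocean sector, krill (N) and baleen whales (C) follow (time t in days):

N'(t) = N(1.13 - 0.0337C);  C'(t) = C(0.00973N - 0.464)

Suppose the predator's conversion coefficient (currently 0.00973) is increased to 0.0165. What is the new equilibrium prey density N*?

At the interior fixed point, setting dC/dt = 0 with C > 0 fixes N* = (predator death rate)/(NC coefficient) — independent of the other coefficients.
With the change, N* = 0.464/0.0165 = 28.1; it falls from 47.7.

N* ≈ 28.1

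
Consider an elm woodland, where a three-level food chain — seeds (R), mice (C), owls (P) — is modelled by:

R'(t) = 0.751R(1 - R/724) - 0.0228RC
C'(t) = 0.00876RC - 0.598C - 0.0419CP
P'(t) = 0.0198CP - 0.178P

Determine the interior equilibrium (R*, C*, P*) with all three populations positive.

From dP/dt = 0: 0.0198C* = 0.178, so C* = 8.99.
From dR/dt = 0: 0.751(1 - R*/724) = 0.0228·8.99, giving R* = 724·(1 - 0.273) = 526.
From dC/dt = 0: 0.00876·526 - 0.598 = 0.0419P*, so P* = 4.01/0.0419 = 95.8.

R* ≈ 526, C* ≈ 8.99, P* ≈ 95.8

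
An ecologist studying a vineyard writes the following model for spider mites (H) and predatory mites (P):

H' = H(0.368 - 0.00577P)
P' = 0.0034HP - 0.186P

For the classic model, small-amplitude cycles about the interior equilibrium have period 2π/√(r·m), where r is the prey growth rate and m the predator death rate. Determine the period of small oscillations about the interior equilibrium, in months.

Here r = 0.368 and m = 0.186, so r·m = 0.0684.
ω = √0.0684 = 0.262 per month, hence T = 2π/ω ≈ 24 months.

T ≈ 24 months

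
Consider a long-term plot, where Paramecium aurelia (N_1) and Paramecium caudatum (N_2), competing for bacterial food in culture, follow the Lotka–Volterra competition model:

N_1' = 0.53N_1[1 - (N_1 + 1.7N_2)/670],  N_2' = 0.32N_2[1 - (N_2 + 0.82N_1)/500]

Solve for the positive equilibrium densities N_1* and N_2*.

Setting both brackets to zero gives the nullclines N_1 + 1.7N_2 = 670 and 0.82N_1 + N_2 = 500.
Substituting N_2 = 500 - 0.82N_1 into the first: N_1(1 - 1.7·0.82) = 670 - 1.7·500.
So N_1* = -180/-0.394 = 457, and then N_2* = 500 - 0.82·457 = 125.

N_1* ≈ 457, N_2* ≈ 125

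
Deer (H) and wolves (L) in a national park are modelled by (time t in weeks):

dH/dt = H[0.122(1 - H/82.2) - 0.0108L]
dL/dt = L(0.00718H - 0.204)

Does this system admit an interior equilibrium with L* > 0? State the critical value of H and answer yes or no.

The predator equation gives dL/dt > 0 only when H > 0.204/0.00718 = 28.4.
Without the predator, H → K = 82.2. Since 82.2 > 28.4, the predator can invade and persist.

Threshold H = 28.4; K > 28.4, so yes, the predator persists.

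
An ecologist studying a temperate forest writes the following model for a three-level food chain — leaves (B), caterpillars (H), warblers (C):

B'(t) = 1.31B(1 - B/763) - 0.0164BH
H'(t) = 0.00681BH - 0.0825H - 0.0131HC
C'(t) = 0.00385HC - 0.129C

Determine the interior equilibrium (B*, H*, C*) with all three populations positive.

From dC/dt = 0: 0.00385H* = 0.129, so H* = 33.5.
From dB/dt = 0: 1.31(1 - B*/763) = 0.0164·33.5, giving B* = 763·(1 - 0.419) = 443.
From dH/dt = 0: 0.00681·443 - 0.0825 = 0.0131C*, so C* = 2.93/0.0131 = 224.

B* ≈ 443, H* ≈ 33.5, C* ≈ 224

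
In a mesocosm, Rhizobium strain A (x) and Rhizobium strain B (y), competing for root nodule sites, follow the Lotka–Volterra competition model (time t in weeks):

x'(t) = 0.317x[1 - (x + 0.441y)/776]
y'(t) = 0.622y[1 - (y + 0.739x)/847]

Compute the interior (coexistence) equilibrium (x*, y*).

Setting both brackets to zero gives the nullclines x + 0.441y = 776 and 0.739x + y = 847.
Substituting y = 847 - 0.739x into the first: x(1 - 0.441·0.739) = 776 - 0.441·847.
So x* = 402/0.674 = 597, and then y* = 847 - 0.739·597 = 406.

x* ≈ 597, y* ≈ 406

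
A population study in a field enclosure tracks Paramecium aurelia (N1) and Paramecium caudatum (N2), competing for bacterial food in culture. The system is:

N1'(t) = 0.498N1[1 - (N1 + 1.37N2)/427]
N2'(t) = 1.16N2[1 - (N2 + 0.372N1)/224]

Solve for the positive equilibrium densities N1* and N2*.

Setting both brackets to zero gives the nullclines N1 + 1.37N2 = 427 and 0.372N1 + N2 = 224.
Substituting N2 = 224 - 0.372N1 into the first: N1(1 - 1.37·0.372) = 427 - 1.37·224.
So N1* = 120/0.49 = 245, and then N2* = 224 - 0.372·245 = 133.

N1* ≈ 245, N2* ≈ 133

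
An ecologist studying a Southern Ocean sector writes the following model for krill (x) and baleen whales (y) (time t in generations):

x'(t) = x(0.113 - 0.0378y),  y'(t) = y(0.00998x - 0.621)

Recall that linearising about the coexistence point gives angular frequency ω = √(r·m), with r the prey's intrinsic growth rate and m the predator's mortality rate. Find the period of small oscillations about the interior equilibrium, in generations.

T ≈ 23.7 generations

Here r = 0.113 and m = 0.621, so r·m = 0.0702.
ω = √0.0702 = 0.265 per generation, hence T = 2π/ω ≈ 23.7 generations.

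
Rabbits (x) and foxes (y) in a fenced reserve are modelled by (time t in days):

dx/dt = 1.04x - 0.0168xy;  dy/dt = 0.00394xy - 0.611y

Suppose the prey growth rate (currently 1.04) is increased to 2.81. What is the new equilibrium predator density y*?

y* ≈ 167

At the interior fixed point, setting dx/dt = 0 with x > 0 fixes y* = (prey growth rate)/(xy coefficient) — independent of the other coefficients.
With the change, y* = 2.81/0.0168 = 167; it rises from 61.9.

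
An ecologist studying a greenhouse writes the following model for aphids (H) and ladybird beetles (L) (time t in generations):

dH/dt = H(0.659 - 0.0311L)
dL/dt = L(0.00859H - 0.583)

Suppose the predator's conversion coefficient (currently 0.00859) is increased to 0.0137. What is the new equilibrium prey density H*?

At the interior fixed point, setting dL/dt = 0 with L > 0 fixes H* = (predator death rate)/(HL coefficient) — independent of the other coefficients.
With the change, H* = 0.583/0.0137 = 42.6; it falls from 67.9.

H* ≈ 42.6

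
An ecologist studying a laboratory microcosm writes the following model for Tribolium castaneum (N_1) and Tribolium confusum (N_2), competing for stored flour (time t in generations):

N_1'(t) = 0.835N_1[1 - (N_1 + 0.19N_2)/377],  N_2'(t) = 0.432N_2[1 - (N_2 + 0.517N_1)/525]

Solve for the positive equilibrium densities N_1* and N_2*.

Setting both brackets to zero gives the nullclines N_1 + 0.19N_2 = 377 and 0.517N_1 + N_2 = 525.
Substituting N_2 = 525 - 0.517N_1 into the first: N_1(1 - 0.19·0.517) = 377 - 0.19·525.
So N_1* = 277/0.902 = 307, and then N_2* = 525 - 0.517·307 = 366.

N_1* ≈ 307, N_2* ≈ 366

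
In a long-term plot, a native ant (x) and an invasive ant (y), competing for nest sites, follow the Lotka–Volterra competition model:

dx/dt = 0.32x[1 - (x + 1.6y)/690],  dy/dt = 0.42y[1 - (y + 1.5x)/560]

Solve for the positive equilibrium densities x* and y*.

x* ≈ 147, y* ≈ 339

Setting both brackets to zero gives the nullclines x + 1.6y = 690 and 1.5x + y = 560.
Substituting y = 560 - 1.5x into the first: x(1 - 1.6·1.5) = 690 - 1.6·560.
So x* = -206/-1.4 = 147, and then y* = 560 - 1.5·147 = 339.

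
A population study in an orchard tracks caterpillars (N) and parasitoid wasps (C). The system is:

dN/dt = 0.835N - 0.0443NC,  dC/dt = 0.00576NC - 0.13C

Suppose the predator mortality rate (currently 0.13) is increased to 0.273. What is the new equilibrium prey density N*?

N* ≈ 47.4

At the interior fixed point, setting dC/dt = 0 with C > 0 fixes N* = (predator death rate)/(NC coefficient) — independent of the other coefficients.
With the change, N* = 0.273/0.00576 = 47.4; it rises from 22.6.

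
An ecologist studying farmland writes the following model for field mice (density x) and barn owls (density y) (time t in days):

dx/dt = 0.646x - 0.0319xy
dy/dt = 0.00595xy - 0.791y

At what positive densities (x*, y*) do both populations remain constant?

x* ≈ 133, y* ≈ 20.3

Set dy/dt = 0 with y > 0: 0.00595x - 0.791 = 0, so x* = 0.791/0.00595 = 133.
Set dx/dt = 0 with x > 0: 0.646 - 0.0319y = 0, so y* = 0.646/0.0319 = 20.3.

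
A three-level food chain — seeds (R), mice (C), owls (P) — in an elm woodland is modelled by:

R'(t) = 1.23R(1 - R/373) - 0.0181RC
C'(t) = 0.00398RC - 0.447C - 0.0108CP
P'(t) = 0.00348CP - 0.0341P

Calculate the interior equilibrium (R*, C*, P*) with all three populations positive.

R* ≈ 319, C* ≈ 9.8, P* ≈ 76.2

From dP/dt = 0: 0.00348C* = 0.0341, so C* = 9.8.
From dR/dt = 0: 1.23(1 - R*/373) = 0.0181·9.8, giving R* = 373·(1 - 0.144) = 319.
From dC/dt = 0: 0.00398·319 - 0.447 = 0.0108P*, so P* = 0.823/0.0108 = 76.2.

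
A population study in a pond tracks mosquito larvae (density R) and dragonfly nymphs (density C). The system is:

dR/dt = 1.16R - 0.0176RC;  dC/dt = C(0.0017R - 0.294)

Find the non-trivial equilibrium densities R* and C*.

Set dC/dt = 0 with C > 0: 0.0017R - 0.294 = 0, so R* = 0.294/0.0017 = 173.
Set dR/dt = 0 with R > 0: 1.16 - 0.0176C = 0, so C* = 1.16/0.0176 = 65.9.

R* ≈ 173, C* ≈ 65.9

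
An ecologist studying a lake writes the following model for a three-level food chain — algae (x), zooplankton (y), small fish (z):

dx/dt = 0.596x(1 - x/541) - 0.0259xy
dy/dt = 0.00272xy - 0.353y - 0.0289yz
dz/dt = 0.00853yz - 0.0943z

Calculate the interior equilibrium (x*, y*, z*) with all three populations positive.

x* ≈ 281, y* ≈ 11.1, z* ≈ 14.2

From dz/dt = 0: 0.00853y* = 0.0943, so y* = 11.1.
From dx/dt = 0: 0.596(1 - x*/541) = 0.0259·11.1, giving x* = 541·(1 - 0.48) = 281.
From dy/dt = 0: 0.00272·281 - 0.353 = 0.0289z*, so z* = 0.412/0.0289 = 14.2.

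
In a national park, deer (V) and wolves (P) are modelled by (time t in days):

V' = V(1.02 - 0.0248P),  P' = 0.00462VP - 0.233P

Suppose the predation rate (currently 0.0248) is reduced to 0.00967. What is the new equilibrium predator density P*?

P* ≈ 105

At the interior fixed point, setting dV/dt = 0 with V > 0 fixes P* = (prey growth rate)/(VP coefficient) — independent of the other coefficients.
With the change, P* = 1.02/0.00967 = 105; it rises from 41.1.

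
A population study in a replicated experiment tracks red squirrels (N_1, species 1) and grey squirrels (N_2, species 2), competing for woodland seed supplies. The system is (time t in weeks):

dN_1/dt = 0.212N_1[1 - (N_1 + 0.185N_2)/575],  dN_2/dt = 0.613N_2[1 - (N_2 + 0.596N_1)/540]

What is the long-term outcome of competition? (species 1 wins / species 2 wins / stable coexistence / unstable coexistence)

stable coexistence

Compare the nullcline intercepts: K1/α12 = 575/0.185 = 3110 > K2 = 540; K2/α21 = 540/0.596 = 906 > K1 = 575.
Since both inequalities hold, each species can invade when rare, so the interior equilibrium is stable.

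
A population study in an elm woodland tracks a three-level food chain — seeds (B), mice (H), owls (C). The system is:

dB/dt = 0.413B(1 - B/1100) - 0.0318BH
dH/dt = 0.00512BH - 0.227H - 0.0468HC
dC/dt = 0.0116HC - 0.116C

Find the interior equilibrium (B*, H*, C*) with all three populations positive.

From dC/dt = 0: 0.0116H* = 0.116, so H* = 10.
From dB/dt = 0: 0.413(1 - B*/1100) = 0.0318·10, giving B* = 1100·(1 - 0.77) = 253.
From dH/dt = 0: 0.00512·253 - 0.227 = 0.0468C*, so C* = 1.07/0.0468 = 22.8.

B* ≈ 253, H* ≈ 10, C* ≈ 22.8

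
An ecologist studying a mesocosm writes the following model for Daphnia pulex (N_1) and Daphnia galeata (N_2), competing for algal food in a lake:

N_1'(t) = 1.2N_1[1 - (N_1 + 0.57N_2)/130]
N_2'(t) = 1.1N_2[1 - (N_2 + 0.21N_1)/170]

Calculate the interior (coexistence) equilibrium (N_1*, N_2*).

Setting both brackets to zero gives the nullclines N_1 + 0.57N_2 = 130 and 0.21N_1 + N_2 = 170.
Substituting N_2 = 170 - 0.21N_1 into the first: N_1(1 - 0.57·0.21) = 130 - 0.57·170.
So N_1* = 33.1/0.88 = 37.6, and then N_2* = 170 - 0.21·37.6 = 162.

N_1* ≈ 37.6, N_2* ≈ 162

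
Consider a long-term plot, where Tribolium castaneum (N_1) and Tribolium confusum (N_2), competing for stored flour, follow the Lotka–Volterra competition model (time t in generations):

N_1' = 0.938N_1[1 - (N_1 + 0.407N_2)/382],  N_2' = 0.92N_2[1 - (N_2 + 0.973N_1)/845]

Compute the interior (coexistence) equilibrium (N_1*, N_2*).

N_1* ≈ 63.1, N_2* ≈ 784

Setting both brackets to zero gives the nullclines N_1 + 0.407N_2 = 382 and 0.973N_1 + N_2 = 845.
Substituting N_2 = 845 - 0.973N_1 into the first: N_1(1 - 0.407·0.973) = 382 - 0.407·845.
So N_1* = 38.1/0.604 = 63.1, and then N_2* = 845 - 0.973·63.1 = 784.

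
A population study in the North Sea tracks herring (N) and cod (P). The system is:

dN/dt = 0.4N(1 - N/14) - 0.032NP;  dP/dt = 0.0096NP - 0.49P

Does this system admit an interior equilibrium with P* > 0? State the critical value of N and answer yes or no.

Threshold N = 51; K < 51, so no, the predator goes extinct.

The predator equation gives dP/dt > 0 only when N > 0.49/0.0096 = 51.
Without the predator, N → K = 14. Since 14 < 51, the predator cannot invade.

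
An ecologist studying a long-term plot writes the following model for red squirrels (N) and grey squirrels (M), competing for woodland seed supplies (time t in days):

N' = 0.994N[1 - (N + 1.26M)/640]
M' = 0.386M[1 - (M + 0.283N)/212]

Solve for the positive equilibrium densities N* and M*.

Setting both brackets to zero gives the nullclines N + 1.26M = 640 and 0.283N + M = 212.
Substituting M = 212 - 0.283N into the first: N(1 - 1.26·0.283) = 640 - 1.26·212.
So N* = 373/0.643 = 580, and then M* = 212 - 0.283·580 = 48.

N* ≈ 580, M* ≈ 48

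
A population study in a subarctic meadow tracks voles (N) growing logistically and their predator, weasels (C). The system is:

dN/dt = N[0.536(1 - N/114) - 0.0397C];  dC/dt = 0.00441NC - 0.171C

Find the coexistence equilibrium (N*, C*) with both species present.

From dC/dt = 0 with C > 0: 0.00441N* = 0.171, so N* = 38.8.
Substitute into dN/dt = 0: 0.536(1 - 38.8/114) = 0.0397C*.
The bracket is 0.66, giving C* = 0.354/0.0397 = 8.91.

N* ≈ 38.8, C* ≈ 8.91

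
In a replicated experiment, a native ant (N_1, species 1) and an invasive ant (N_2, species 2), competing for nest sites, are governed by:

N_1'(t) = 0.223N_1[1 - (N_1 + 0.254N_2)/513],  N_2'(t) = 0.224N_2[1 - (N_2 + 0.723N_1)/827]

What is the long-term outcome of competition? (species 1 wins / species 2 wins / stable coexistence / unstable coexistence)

stable coexistence

Compare the nullcline intercepts: K1/α12 = 513/0.254 = 2020 > K2 = 827; K2/α21 = 827/0.723 = 1140 > K1 = 513.
Since both inequalities hold, each species can invade when rare, so the interior equilibrium is stable.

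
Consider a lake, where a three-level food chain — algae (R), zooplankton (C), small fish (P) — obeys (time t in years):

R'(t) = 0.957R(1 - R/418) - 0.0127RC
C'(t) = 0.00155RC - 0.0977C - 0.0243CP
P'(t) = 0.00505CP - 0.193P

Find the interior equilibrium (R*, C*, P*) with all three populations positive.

R* ≈ 206, C* ≈ 38.2, P* ≈ 9.12

From dP/dt = 0: 0.00505C* = 0.193, so C* = 38.2.
From dR/dt = 0: 0.957(1 - R*/418) = 0.0127·38.2, giving R* = 418·(1 - 0.507) = 206.
From dC/dt = 0: 0.00155·206 - 0.0977 = 0.0243P*, so P* = 0.222/0.0243 = 9.12.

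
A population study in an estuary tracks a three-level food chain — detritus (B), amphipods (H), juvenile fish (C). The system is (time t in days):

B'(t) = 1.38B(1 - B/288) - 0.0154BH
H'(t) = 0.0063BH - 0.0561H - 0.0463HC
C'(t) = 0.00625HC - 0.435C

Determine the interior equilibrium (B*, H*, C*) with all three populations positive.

From dC/dt = 0: 0.00625H* = 0.435, so H* = 69.6.
From dB/dt = 0: 1.38(1 - B*/288) = 0.0154·69.6, giving B* = 288·(1 - 0.777) = 64.3.
From dH/dt = 0: 0.0063·64.3 - 0.0561 = 0.0463C*, so C* = 0.349/0.0463 = 7.54.

B* ≈ 64.3, H* ≈ 69.6, C* ≈ 7.54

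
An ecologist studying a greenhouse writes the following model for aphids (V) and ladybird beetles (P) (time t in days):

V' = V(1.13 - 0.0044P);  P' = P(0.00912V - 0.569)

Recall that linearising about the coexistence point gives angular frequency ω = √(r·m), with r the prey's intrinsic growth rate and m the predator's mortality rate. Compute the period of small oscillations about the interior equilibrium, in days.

Here r = 1.13 and m = 0.569, so r·m = 0.643.
ω = √0.643 = 0.802 per day, hence T = 2π/ω ≈ 7.84 days.

T ≈ 7.84 days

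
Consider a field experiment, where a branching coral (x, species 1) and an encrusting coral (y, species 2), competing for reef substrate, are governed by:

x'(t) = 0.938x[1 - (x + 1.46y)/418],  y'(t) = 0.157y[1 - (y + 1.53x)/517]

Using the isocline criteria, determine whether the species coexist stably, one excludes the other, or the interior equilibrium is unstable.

unstable coexistence (outcome depends on initial conditions)

Compare the nullcline intercepts: K1/α12 = 418/1.46 = 286 < K2 = 517; K2/α21 = 517/1.53 = 338 < K1 = 418.
Since both are reversed, neither can invade when rare; the interior point is a saddle.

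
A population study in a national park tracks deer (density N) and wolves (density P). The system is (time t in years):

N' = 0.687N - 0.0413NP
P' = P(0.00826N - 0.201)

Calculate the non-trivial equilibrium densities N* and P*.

Set dP/dt = 0 with P > 0: 0.00826N - 0.201 = 0, so N* = 0.201/0.00826 = 24.3.
Set dN/dt = 0 with N > 0: 0.687 - 0.0413P = 0, so P* = 0.687/0.0413 = 16.6.

N* ≈ 24.3, P* ≈ 16.6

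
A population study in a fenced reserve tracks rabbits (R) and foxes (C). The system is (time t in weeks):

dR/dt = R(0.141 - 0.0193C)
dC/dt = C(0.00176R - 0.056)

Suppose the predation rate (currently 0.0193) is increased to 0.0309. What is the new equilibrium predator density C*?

At the interior fixed point, setting dR/dt = 0 with R > 0 fixes C* = (prey growth rate)/(RC coefficient) — independent of the other coefficients.
With the change, C* = 0.141/0.0309 = 4.56; it falls from 7.31.

C* ≈ 4.56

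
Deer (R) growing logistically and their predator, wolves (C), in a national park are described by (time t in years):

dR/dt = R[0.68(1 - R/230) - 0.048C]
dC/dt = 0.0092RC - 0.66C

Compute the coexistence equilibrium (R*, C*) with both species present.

R* ≈ 71.7, C* ≈ 9.75

From dC/dt = 0 with C > 0: 0.0092R* = 0.66, so R* = 71.7.
Substitute into dR/dt = 0: 0.68(1 - 71.7/230) = 0.048C*.
The bracket is 0.688, giving C* = 0.468/0.048 = 9.75.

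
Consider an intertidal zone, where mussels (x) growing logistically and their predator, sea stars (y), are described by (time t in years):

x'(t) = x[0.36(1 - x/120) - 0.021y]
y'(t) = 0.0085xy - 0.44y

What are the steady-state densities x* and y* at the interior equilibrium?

x* ≈ 51.8, y* ≈ 9.75

From dy/dt = 0 with y > 0: 0.0085x* = 0.44, so x* = 51.8.
Substitute into dx/dt = 0: 0.36(1 - 51.8/120) = 0.021y*.
The bracket is 0.569, giving y* = 0.205/0.021 = 9.75.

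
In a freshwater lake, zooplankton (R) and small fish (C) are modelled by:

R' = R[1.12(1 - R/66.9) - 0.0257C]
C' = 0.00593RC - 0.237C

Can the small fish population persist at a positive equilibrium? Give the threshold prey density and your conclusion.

The predator equation gives dC/dt > 0 only when R > 0.237/0.00593 = 40.
Without the predator, R → K = 66.9. Since 66.9 > 40, the predator can invade and persist.

Threshold R = 40; K > 40, so yes, the predator persists.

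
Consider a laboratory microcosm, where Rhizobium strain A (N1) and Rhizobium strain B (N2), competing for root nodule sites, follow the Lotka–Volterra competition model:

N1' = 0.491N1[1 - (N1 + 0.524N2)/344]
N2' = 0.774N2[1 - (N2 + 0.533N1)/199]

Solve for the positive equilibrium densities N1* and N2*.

Setting both brackets to zero gives the nullclines N1 + 0.524N2 = 344 and 0.533N1 + N2 = 199.
Substituting N2 = 199 - 0.533N1 into the first: N1(1 - 0.524·0.533) = 344 - 0.524·199.
So N1* = 240/0.721 = 333, and then N2* = 199 - 0.533·333 = 21.7.

N1* ≈ 333, N2* ≈ 21.7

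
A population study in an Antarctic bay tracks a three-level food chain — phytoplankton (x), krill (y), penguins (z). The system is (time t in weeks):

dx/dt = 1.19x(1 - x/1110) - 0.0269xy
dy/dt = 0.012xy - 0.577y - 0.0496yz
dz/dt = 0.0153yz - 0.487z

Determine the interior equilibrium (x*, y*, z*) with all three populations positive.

x* ≈ 311, y* ≈ 31.8, z* ≈ 63.7

From dz/dt = 0: 0.0153y* = 0.487, so y* = 31.8.
From dx/dt = 0: 1.19(1 - x*/1110) = 0.0269·31.8, giving x* = 1110·(1 - 0.72) = 311.
From dy/dt = 0: 0.012·311 - 0.577 = 0.0496z*, so z* = 3.16/0.0496 = 63.7.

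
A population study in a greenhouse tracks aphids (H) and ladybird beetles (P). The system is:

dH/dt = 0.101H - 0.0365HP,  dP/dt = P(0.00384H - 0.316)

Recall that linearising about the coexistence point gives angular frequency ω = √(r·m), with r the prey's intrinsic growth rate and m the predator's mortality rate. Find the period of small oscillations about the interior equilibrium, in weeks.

Here r = 0.101 and m = 0.316, so r·m = 0.0319.
ω = √0.0319 = 0.179 per week, hence T = 2π/ω ≈ 35.2 weeks.

T ≈ 35.2 weeks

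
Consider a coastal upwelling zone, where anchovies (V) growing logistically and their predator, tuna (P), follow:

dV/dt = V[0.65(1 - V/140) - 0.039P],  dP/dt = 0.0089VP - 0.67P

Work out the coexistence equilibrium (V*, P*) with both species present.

V* ≈ 75.3, P* ≈ 7.7

From dP/dt = 0 with P > 0: 0.0089V* = 0.67, so V* = 75.3.
Substitute into dV/dt = 0: 0.65(1 - 75.3/140) = 0.039P*.
The bracket is 0.462, giving P* = 0.3/0.039 = 7.7.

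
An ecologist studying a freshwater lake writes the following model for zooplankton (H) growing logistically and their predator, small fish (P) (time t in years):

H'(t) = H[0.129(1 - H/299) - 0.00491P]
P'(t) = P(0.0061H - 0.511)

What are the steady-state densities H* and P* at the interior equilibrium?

From dP/dt = 0 with P > 0: 0.0061H* = 0.511, so H* = 83.8.
Substitute into dH/dt = 0: 0.129(1 - 83.8/299) = 0.00491P*.
The bracket is 0.72, giving P* = 0.0929/0.00491 = 18.9.

H* ≈ 83.8, P* ≈ 18.9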